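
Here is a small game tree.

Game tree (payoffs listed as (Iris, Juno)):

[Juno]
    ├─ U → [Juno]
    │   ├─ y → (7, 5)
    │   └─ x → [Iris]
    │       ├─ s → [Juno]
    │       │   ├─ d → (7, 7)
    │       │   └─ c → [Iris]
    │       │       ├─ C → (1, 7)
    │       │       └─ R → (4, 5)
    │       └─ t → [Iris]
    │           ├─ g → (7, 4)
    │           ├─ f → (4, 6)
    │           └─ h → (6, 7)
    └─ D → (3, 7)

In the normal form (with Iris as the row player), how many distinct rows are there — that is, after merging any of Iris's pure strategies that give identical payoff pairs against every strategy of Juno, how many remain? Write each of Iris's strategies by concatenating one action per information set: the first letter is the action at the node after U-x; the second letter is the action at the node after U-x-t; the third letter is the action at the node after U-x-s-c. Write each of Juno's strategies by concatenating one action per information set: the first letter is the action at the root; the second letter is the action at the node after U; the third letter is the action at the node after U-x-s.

5

Iris has 12 pure strategies: sgC, sgR, sfC, sfR, shC, shR, tgC, tgR, tfC, tfR, thC, thR. Columns: Uyd, Uyc, Uxd, Uxc, Dyd, Dyc, Dxd, Dxc.
{sgC, sfC, shC} → row (7,5) (7,5) (7,7) (1,7) (3,7) (3,7) (3,7) (3,7)
{sgR, sfR, shR} → row (7,5) (7,5) (7,7) (4,5) (3,7) (3,7) (3,7) (3,7)
{tgC, tgR} → row (7,5) (7,5) (7,4) (7,4) (3,7) (3,7) (3,7) (3,7)
{tfC, tfR} → row (7,5) (7,5) (4,6) (4,6) (3,7) (3,7) (3,7) (3,7)
{thC, thR} → row (7,5) (7,5) (6,7) (6,7) (3,7) (3,7) (3,7) (3,7)
That's 5 distinct rows out of 12 strategies.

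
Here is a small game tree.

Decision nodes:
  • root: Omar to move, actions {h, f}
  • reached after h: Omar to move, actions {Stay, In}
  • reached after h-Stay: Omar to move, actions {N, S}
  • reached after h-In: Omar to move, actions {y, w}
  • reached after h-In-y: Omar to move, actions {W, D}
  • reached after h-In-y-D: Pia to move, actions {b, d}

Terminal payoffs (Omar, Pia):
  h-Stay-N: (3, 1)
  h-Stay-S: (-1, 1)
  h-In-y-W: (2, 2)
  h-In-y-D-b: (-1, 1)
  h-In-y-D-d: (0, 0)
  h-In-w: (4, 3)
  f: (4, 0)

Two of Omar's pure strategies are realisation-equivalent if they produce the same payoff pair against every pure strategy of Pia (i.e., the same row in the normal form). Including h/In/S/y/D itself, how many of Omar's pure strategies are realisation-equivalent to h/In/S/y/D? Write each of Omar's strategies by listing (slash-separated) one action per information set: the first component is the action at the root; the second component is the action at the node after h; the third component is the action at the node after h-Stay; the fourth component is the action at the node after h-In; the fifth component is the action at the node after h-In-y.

Row for h/In/S/y/D (columns b, d): (-1,1) (0,0).
Under h/In/S/y/D, Omar's choice at the node after h-Stay can never be reached regardless of what Pia does, so varying those choices leaves every outcome unchanged.
Holding the reachable choices fixed and varying the unreachable one freely already gives 2 equivalent strategies.
No other strategy reproduces this row, so those 2 are the full class: h/In/N/y/D, h/In/S/y/D.

2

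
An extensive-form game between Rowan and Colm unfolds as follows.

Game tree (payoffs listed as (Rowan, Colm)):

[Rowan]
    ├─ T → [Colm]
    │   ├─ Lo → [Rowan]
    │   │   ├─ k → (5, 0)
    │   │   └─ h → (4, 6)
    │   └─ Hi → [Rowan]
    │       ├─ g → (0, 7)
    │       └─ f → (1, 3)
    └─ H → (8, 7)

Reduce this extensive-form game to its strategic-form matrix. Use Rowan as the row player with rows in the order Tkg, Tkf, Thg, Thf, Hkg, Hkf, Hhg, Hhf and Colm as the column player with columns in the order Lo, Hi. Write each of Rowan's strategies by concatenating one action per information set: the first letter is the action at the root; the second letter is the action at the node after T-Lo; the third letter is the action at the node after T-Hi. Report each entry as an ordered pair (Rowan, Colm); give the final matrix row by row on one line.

Row Tkg: Lo→(5,0), Hi→(0,7)
Row Tkf: Lo→(5,0), Hi→(1,3)
Row Thg: Lo→(4,6), Hi→(0,7)
Row Thf: Lo→(4,6), Hi→(1,3)
Row Hkg: Lo→(8,7), Hi→(8,7)
Row Hkf: Lo→(8,7), Hi→(8,7)
Row Hhg: Lo→(8,7), Hi→(8,7)
Row Hhf: Lo→(8,7), Hi→(8,7)

Tkg: (5,0) (0,7) | Tkf: (5,0) (1,3) | Thg: (4,6) (0,7) | Thf: (4,6) (1,3) | Hkg: (8,7) (8,7) | Hkf: (8,7) (8,7) | Hhg: (8,7) (8,7) | Hhf: (8,7) (8,7)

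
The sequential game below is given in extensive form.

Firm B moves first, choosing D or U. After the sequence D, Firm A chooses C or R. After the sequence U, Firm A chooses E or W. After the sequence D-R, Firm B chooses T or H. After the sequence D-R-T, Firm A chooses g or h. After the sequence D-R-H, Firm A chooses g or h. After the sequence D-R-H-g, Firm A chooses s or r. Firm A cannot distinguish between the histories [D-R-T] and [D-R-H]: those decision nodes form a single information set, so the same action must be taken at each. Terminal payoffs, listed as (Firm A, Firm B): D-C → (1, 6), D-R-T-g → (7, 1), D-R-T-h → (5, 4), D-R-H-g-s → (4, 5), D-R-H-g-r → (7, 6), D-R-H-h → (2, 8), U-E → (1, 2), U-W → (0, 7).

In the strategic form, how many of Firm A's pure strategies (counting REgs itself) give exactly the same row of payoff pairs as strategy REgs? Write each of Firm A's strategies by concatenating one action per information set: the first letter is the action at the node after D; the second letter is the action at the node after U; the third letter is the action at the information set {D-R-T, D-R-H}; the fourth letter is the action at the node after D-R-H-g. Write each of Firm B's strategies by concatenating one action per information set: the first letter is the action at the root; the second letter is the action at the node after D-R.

1

Row for REgs (columns DT, DH, UT, UH): (7,1) (4,5) (1,2) (1,2).
Every one of Firm A's information sets is on the play path for some reply by Firm B when Firm A follows REgs.
Changing the action at any of them therefore changes at least one column, so only REgs itself gives this row.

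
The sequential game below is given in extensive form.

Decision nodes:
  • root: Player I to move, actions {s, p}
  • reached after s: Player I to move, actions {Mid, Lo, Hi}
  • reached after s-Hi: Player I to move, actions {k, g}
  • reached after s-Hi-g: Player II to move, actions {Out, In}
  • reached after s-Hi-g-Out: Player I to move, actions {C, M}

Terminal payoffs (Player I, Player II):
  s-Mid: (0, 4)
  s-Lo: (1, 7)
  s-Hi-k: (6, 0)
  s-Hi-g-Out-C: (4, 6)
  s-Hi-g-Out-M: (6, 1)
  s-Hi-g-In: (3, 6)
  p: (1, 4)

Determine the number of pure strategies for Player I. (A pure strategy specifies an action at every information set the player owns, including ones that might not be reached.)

24

Player I owns the root with actions {s, p} — two choices.
Player I owns the node after s with actions {Mid, Lo, Hi} — three choices.
Player I owns the node after s-Hi with actions {k, g} — two choices.
Player I owns the node after s-Hi-g-Out with actions {C, M} — two choices.
A pure strategy fixes one action at each information set independently, so the count is the product 2 × 3 × 2 × 2 = 24.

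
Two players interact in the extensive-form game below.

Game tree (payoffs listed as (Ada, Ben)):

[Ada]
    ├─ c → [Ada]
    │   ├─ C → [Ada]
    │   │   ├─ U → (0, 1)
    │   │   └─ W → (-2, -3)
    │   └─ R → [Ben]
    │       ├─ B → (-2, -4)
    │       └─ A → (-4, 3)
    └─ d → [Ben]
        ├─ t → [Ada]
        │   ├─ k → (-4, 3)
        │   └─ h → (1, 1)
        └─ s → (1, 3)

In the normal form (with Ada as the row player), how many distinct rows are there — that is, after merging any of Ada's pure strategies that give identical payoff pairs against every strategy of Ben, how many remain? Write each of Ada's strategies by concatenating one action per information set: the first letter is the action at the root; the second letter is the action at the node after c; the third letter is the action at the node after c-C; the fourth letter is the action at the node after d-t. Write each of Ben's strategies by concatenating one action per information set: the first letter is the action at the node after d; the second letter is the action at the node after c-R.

5

Ada has 16 pure strategies: cCUk, cCUh, cCWk, cCWh, cRUk, cRUh, cRWk, cRWh, dCUk, dCUh, dCWk, dCWh, dRUk, dRUh, dRWk, dRWh. Columns: tB, tA, sB, sA.
{cCUk, cCUh} → row (0,1) (0,1) (0,1) (0,1)
{cCWk, cCWh} → row (-2,-3) (-2,-3) (-2,-3) (-2,-3)
{cRUk, cRUh, cRWk, cRWh} → row (-2,-4) (-4,3) (-2,-4) (-4,3)
{dCUk, dCWk, dRUk, dRWk} → row (-4,3) (-4,3) (1,3) (1,3)
{dCUh, dCWh, dRUh, dRWh} → row (1,1) (1,1) (1,3) (1,3)
That's 5 distinct rows out of 16 strategies.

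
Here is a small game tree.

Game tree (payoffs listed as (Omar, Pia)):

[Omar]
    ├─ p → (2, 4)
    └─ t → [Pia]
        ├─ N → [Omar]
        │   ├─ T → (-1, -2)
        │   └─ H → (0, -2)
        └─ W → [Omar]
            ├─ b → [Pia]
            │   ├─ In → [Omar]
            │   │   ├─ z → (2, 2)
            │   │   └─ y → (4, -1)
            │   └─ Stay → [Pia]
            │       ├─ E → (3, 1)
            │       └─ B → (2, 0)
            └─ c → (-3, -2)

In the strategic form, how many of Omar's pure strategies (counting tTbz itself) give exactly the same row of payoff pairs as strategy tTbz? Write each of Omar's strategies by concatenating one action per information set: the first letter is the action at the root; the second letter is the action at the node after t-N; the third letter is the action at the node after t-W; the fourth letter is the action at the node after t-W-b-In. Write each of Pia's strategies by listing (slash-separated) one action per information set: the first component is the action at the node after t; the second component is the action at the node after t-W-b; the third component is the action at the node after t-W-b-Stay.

Row for tTbz (columns N/In/E, N/In/B, N/Stay/E, N/Stay/B, W/In/E, W/In/B, W/Stay/E, W/Stay/B): (-1,-2) (-1,-2) (-1,-2) (-1,-2) (2,2) (2,2) (3,1) (2,0).
Every one of Omar's information sets is on the play path for some reply by Pia when Omar follows tTbz.
Changing the action at any of them therefore changes at least one column, so only tTbz itself gives this row.

1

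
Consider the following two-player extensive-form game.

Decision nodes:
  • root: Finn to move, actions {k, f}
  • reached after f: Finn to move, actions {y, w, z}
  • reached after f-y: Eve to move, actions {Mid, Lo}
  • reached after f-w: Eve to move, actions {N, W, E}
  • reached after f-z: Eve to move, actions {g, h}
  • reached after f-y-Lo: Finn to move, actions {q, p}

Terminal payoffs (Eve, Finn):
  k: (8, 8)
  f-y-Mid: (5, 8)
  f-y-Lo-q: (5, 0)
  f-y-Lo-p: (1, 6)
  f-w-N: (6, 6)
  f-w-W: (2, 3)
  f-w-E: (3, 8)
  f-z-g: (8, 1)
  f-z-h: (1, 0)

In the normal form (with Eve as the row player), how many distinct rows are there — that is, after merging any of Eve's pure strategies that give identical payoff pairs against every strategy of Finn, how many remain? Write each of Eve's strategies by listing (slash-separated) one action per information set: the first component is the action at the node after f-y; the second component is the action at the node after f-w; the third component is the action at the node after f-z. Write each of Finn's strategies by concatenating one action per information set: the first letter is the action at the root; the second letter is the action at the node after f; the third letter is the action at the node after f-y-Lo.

12

Eve has 12 pure strategies: Mid/N/g, Mid/N/h, Mid/W/g, Mid/W/h, Mid/E/g, Mid/E/h, Lo/N/g, Lo/N/h, Lo/W/g, Lo/W/h, Lo/E/g, Lo/E/h. Columns: kyq, kyp, kwq, kwp, kzq, kzp, fyq, fyp, fwq, fwp, fzq, fzp.
{Mid/N/g} → row (8,8) (8,8) (8,8) (8,8) (8,8) (8,8) (5,8) (5,8) (6,6) (6,6) (8,1) (8,1)
{Mid/N/h} → row (8,8) (8,8) (8,8) (8,8) (8,8) (8,8) (5,8) (5,8) (6,6) (6,6) (1,0) (1,0)
{Mid/W/g} → row (8,8) (8,8) (8,8) (8,8) (8,8) (8,8) (5,8) (5,8) (2,3) (2,3) (8,1) (8,1)
{Mid/W/h} → row (8,8) (8,8) (8,8) (8,8) (8,8) (8,8) (5,8) (5,8) (2,3) (2,3) (1,0) (1,0)
{Mid/E/g} → row (8,8) (8,8) (8,8) (8,8) (8,8) (8,8) (5,8) (5,8) (3,8) (3,8) (8,1) (8,1)
{Mid/E/h} → row (8,8) (8,8) (8,8) (8,8) (8,8) (8,8) (5,8) (5,8) (3,8) (3,8) (1,0) (1,0)
{Lo/N/g} → row (8,8) (8,8) (8,8) (8,8) (8,8) (8,8) (5,0) (1,6) (6,6) (6,6) (8,1) (8,1)
{Lo/N/h} → row (8,8) (8,8) (8,8) (8,8) (8,8) (8,8) (5,0) (1,6) (6,6) (6,6) (1,0) (1,0)
{Lo/W/g} → row (8,8) (8,8) (8,8) (8,8) (8,8) (8,8) (5,0) (1,6) (2,3) (2,3) (8,1) (8,1)
{Lo/W/h} → row (8,8) (8,8) (8,8) (8,8) (8,8) (8,8) (5,0) (1,6) (2,3) (2,3) (1,0) (1,0)
{Lo/E/g} → row (8,8) (8,8) (8,8) (8,8) (8,8) (8,8) (5,0) (1,6) (3,8) (3,8) (8,1) (8,1)
{Lo/E/h} → row (8,8) (8,8) (8,8) (8,8) (8,8) (8,8) (5,0) (1,6) (3,8) (3,8) (1,0) (1,0)
That's 12 distinct rows out of 12 strategies.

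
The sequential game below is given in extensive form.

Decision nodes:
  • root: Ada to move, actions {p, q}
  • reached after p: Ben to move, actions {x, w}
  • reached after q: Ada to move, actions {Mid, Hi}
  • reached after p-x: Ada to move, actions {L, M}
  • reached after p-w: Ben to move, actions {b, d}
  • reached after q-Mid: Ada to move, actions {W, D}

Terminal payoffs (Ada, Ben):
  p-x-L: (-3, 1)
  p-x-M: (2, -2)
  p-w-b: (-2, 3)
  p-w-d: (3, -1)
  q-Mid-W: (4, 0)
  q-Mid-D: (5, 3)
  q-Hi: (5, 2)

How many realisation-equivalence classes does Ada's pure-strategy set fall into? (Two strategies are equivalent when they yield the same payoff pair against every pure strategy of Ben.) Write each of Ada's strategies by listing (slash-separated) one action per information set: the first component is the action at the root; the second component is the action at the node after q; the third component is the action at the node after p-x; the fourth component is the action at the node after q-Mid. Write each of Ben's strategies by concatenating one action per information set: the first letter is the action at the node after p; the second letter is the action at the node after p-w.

5

Ada has 16 pure strategies: p/Mid/L/W, p/Mid/L/D, p/Mid/M/W, p/Mid/M/D, p/Hi/L/W, p/Hi/L/D, p/Hi/M/W, p/Hi/M/D, q/Mid/L/W, q/Mid/L/D, q/Mid/M/W, q/Mid/M/D, q/Hi/L/W, q/Hi/L/D, q/Hi/M/W, q/Hi/M/D. Columns: xb, xd, wb, wd.
{p/Mid/L/W, p/Mid/L/D, p/Hi/L/W, p/Hi/L/D} → row (-3,1) (-3,1) (-2,3) (3,-1)
{p/Mid/M/W, p/Mid/M/D, p/Hi/M/W, p/Hi/M/D} → row (2,-2) (2,-2) (-2,3) (3,-1)
{q/Mid/L/W, q/Mid/M/W} → row (4,0) (4,0) (4,0) (4,0)
{q/Mid/L/D, q/Mid/M/D} → row (5,3) (5,3) (5,3) (5,3)
{q/Hi/L/W, q/Hi/L/D, q/Hi/M/W, q/Hi/M/D} → row (5,2) (5,2) (5,2) (5,2)
That's 5 distinct rows out of 16 strategies.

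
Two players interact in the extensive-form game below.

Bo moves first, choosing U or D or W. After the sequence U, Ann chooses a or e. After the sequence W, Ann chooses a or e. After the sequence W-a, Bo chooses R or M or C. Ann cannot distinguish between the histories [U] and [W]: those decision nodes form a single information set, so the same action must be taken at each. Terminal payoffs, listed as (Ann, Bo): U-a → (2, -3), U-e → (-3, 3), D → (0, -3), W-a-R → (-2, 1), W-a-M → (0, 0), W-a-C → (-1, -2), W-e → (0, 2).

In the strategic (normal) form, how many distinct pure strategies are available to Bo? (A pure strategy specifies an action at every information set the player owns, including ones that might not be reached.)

9

Bo owns the root with actions {U, D, W} — three choices.
Bo owns the node after W-a with actions {R, M, C} — three choices.
A pure strategy fixes one action at each information set independently, so the count is the product 3 × 3 = 9.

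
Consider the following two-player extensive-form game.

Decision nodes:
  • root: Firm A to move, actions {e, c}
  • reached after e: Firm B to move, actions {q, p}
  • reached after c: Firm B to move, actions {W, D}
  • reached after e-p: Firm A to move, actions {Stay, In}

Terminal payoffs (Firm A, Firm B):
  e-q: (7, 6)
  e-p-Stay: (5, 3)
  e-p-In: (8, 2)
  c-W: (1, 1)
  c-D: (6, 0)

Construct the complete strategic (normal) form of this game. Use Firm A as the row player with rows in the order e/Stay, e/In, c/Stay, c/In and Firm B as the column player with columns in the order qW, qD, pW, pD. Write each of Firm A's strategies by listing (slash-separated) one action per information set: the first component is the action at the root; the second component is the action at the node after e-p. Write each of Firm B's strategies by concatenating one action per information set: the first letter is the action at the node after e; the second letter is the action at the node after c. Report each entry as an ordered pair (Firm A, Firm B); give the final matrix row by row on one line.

Row e/Stay: qW→(7,6), qD→(7,6), pW→(5,3), pD→(5,3)
Row e/In: qW→(7,6), qD→(7,6), pW→(8,2), pD→(8,2)
Row c/Stay: qW→(1,1), qD→(6,0), pW→(1,1), pD→(6,0)
Row c/In: qW→(1,1), qD→(6,0), pW→(1,1), pD→(6,0)

e/Stay: (7,6) (7,6) (5,3) (5,3) | e/In: (7,6) (7,6) (8,2) (8,2) | c/Stay: (1,1) (6,0) (1,1) (6,0) | c/In: (1,1) (6,0) (1,1) (6,0)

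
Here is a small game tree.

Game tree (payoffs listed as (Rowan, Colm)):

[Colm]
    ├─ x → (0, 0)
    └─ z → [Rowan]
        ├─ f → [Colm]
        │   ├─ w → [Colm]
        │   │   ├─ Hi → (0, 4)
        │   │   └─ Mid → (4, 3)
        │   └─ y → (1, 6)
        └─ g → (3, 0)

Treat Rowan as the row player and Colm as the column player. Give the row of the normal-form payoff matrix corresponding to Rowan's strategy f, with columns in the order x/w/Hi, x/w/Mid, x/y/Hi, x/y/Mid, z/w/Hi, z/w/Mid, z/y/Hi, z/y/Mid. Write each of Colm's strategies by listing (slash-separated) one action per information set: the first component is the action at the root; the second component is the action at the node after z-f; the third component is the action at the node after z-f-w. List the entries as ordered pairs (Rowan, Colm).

(0,0) (0,0) (0,0) (0,0) (0,4) (4,3) (1,6) (1,6)

vs x/w/Hi: Colm plays x → (0, 0)
vs x/w/Mid: Colm plays x → (0, 0)
vs x/y/Hi: Colm plays x → (0, 0)
vs x/y/Mid: Colm plays x → (0, 0)
vs z/w/Hi: Colm plays z → Rowan plays f at [z] → Colm plays w at [z-f] → Colm plays Hi at [z-f-w] → (0, 4)
vs z/w/Mid: Colm plays z → Rowan plays f at [z] → Colm plays w at [z-f] → Colm plays Mid at [z-f-w] → (4, 3)
vs z/y/Hi: Colm plays z → Rowan plays f at [z] → Colm plays y at [z-f] → (1, 6)
vs z/y/Mid: Colm plays z → Rowan plays f at [z] → Colm plays y at [z-f] → (1, 6)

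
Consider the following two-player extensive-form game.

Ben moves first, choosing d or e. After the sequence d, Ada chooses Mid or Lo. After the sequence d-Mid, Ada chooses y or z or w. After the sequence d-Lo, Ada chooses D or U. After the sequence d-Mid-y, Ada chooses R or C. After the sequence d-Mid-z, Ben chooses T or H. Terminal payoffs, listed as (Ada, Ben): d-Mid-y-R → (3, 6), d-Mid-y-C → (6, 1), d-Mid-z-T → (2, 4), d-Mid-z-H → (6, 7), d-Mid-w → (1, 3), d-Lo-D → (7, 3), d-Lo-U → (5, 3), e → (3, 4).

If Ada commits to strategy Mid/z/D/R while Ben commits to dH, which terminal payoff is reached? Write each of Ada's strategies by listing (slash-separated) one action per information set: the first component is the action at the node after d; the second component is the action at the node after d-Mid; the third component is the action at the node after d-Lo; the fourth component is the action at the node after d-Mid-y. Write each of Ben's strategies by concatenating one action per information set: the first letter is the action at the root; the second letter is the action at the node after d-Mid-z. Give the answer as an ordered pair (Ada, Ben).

Trace the play path from the root:
  Ben plays d
  Ada plays Mid at [d]
  Ada plays z at [d-Mid]
  Ben plays H at [d-Mid-z]
→ terminal payoff (6, 7).
(Ada's choice at the node after d-Lo is never reached on this path, so it doesn't affect the outcome.)

(6, 7)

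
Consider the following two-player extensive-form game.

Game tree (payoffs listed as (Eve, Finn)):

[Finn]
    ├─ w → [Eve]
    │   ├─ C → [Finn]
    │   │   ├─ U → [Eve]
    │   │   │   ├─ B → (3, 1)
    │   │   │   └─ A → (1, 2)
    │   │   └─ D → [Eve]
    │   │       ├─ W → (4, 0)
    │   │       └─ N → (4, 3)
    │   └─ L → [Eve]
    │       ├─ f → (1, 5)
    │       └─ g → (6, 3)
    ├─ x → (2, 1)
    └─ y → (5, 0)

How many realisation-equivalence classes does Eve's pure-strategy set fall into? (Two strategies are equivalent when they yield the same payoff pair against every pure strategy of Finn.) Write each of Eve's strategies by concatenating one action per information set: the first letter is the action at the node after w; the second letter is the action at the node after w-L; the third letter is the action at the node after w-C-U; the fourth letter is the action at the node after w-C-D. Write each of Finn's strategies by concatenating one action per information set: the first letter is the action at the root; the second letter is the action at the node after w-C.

6

Eve has 16 pure strategies: CfBW, CfBN, CfAW, CfAN, CgBW, CgBN, CgAW, CgAN, LfBW, LfBN, LfAW, LfAN, LgBW, LgBN, LgAW, LgAN. Columns: wU, wD, xU, xD, yU, yD.
{CfBW, CgBW} → row (3,1) (4,0) (2,1) (2,1) (5,0) (5,0)
{CfBN, CgBN} → row (3,1) (4,3) (2,1) (2,1) (5,0) (5,0)
{CfAW, CgAW} → row (1,2) (4,0) (2,1) (2,1) (5,0) (5,0)
{CfAN, CgAN} → row (1,2) (4,3) (2,1) (2,1) (5,0) (5,0)
{LfBW, LfBN, LfAW, LfAN} → row (1,5) (1,5) (2,1) (2,1) (5,0) (5,0)
{LgBW, LgBN, LgAW, LgAN} → row (6,3) (6,3) (2,1) (2,1) (5,0) (5,0)
That's 6 distinct rows out of 16 strategies.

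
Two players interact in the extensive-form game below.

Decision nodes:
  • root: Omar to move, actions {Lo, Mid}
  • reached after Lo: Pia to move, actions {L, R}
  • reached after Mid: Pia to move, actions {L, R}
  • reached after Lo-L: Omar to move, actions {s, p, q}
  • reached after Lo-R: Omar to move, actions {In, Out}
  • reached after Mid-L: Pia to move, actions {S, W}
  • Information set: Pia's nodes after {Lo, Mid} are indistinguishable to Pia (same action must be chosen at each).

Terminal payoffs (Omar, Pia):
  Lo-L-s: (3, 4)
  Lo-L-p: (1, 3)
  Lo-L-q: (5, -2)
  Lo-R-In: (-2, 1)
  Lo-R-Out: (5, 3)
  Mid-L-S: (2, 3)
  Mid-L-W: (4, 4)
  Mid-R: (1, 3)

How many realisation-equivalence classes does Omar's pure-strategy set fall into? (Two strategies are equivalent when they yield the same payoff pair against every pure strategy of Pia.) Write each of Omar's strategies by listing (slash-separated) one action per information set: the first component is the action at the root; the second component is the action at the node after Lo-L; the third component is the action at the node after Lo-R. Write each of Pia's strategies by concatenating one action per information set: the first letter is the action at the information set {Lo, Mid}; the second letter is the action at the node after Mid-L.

7

Omar has 12 pure strategies: Lo/s/In, Lo/s/Out, Lo/p/In, Lo/p/Out, Lo/q/In, Lo/q/Out, Mid/s/In, Mid/s/Out, Mid/p/In, Mid/p/Out, Mid/q/In, Mid/q/Out. Columns: LS, LW, RS, RW.
{Lo/s/In} → row (3,4) (3,4) (-2,1) (-2,1)
{Lo/s/Out} → row (3,4) (3,4) (5,3) (5,3)
{Lo/p/In} → row (1,3) (1,3) (-2,1) (-2,1)
{Lo/p/Out} → row (1,3) (1,3) (5,3) (5,3)
{Lo/q/In} → row (5,-2) (5,-2) (-2,1) (-2,1)
{Lo/q/Out} → row (5,-2) (5,-2) (5,3) (5,3)
{Mid/s/In, Mid/s/Out, Mid/p/In, Mid/p/Out, Mid/q/In, Mid/q/Out} → row (2,3) (4,4) (1,3) (1,3)
That's 7 distinct rows out of 12 strategies.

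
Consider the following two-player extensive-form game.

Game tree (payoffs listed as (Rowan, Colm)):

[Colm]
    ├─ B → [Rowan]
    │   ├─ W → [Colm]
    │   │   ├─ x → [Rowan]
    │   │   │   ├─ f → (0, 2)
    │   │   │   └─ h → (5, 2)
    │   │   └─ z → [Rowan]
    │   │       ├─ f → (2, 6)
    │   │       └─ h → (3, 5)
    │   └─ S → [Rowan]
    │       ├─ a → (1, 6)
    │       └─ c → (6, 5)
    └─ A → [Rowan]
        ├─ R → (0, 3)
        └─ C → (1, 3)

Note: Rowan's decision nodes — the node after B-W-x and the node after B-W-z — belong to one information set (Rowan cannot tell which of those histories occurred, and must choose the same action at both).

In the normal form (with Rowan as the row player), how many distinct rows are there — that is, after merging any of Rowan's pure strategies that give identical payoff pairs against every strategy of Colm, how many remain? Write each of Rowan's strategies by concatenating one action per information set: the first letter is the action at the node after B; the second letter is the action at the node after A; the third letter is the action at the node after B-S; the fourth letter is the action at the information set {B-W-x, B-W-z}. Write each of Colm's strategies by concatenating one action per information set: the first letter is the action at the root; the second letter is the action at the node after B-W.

Rowan has 16 pure strategies: WRaf, WRah, WRcf, WRch, WCaf, WCah, WCcf, WCch, SRaf, SRah, SRcf, SRch, SCaf, SCah, SCcf, SCch. Columns: Bx, Bz, Ax, Az.
{WRaf, WRcf} → row (0,2) (2,6) (0,3) (0,3)
{WRah, WRch} → row (5,2) (3,5) (0,3) (0,3)
{WCaf, WCcf} → row (0,2) (2,6) (1,3) (1,3)
{WCah, WCch} → row (5,2) (3,5) (1,3) (1,3)
{SRaf, SRah} → row (1,6) (1,6) (0,3) (0,3)
{SRcf, SRch} → row (6,5) (6,5) (0,3) (0,3)
{SCaf, SCah} → row (1,6) (1,6) (1,3) (1,3)
{SCcf, SCch} → row (6,5) (6,5) (1,3) (1,3)
That's 8 distinct rows out of 16 strategies.

8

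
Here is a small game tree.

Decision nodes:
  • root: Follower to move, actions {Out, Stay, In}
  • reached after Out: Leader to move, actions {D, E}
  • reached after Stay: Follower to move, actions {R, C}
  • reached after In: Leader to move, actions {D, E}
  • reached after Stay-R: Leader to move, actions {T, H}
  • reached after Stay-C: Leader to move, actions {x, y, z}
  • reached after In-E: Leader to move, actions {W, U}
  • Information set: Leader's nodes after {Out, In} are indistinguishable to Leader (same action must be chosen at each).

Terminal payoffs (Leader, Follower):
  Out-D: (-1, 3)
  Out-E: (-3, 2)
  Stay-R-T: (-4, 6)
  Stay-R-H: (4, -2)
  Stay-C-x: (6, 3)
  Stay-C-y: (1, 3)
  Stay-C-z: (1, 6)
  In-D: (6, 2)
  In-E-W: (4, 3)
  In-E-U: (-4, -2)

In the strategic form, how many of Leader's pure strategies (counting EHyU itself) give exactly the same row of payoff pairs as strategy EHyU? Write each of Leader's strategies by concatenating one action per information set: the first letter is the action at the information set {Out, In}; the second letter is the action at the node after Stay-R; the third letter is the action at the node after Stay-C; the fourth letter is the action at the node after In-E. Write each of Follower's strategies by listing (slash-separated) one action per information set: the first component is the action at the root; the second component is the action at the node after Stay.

1

Row for EHyU (columns Out/R, Out/C, Stay/R, Stay/C, In/R, In/C): (-3,2) (-3,2) (4,-2) (1,3) (-4,-2) (-4,-2).
Every one of Leader's information sets is on the play path for some reply by Follower when Leader follows EHyU.
Changing the action at any of them therefore changes at least one column, so only EHyU itself gives this row.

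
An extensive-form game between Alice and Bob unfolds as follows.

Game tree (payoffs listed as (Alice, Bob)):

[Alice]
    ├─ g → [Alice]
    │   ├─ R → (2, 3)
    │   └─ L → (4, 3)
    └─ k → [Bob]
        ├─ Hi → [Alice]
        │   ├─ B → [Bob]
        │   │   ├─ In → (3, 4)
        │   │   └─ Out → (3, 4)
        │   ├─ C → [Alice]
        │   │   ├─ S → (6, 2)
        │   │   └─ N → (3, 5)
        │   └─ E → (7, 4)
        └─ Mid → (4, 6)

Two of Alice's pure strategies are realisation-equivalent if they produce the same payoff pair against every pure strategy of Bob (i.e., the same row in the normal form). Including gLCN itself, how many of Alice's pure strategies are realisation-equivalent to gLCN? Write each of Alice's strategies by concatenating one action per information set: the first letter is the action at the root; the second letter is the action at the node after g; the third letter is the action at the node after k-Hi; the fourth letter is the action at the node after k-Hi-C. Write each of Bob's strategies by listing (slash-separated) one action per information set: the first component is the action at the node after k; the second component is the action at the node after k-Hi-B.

6

Row for gLCN (columns Hi/In, Hi/Out, Mid/In, Mid/Out): (4,3) (4,3) (4,3) (4,3).
Under gLCN, Alice's choice at the node after k-Hi and at the node after k-Hi-C can never be reached regardless of what Bob does, so varying those choices leaves every outcome unchanged.
Holding the reachable choices fixed and varying the unreachable ones freely already gives 3 × 2 = 6 equivalent strategies.
No other strategy reproduces this row, so those 6 are the full class: gLBS, gLBN, gLCS, gLCN, gLES, gLEN.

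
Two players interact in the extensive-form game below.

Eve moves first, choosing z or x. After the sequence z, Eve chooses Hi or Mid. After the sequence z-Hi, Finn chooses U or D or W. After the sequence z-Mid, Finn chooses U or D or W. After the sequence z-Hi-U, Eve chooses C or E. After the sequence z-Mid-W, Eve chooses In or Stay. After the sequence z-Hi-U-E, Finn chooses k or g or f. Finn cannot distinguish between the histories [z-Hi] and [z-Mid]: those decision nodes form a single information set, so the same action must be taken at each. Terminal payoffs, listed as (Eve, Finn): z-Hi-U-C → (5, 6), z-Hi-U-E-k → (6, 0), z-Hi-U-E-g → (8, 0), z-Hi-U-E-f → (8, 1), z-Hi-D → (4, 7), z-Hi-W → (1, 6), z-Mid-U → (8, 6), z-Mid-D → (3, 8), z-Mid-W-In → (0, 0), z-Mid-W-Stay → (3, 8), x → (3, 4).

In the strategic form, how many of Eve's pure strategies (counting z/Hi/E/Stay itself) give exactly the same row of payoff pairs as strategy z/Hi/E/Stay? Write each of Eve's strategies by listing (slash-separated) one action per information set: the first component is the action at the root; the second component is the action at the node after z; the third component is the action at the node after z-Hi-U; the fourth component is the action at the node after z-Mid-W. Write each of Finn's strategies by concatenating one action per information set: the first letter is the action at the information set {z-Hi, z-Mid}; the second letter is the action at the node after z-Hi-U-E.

2

Row for z/Hi/E/Stay (columns Uk, Ug, Uf, Dk, Dg, Df, Wk, Wg, Wf): (6,0) (8,0) (8,1) (4,7) (4,7) (4,7) (1,6) (1,6) (1,6).
Under z/Hi/E/Stay, Eve's choice at the node after z-Mid-W can never be reached regardless of what Finn does, so varying those choices leaves every outcome unchanged.
Holding the reachable choices fixed and varying the unreachable one freely already gives 2 equivalent strategies.
No other strategy reproduces this row, so those 2 are the full class: z/Hi/E/In, z/Hi/E/Stay.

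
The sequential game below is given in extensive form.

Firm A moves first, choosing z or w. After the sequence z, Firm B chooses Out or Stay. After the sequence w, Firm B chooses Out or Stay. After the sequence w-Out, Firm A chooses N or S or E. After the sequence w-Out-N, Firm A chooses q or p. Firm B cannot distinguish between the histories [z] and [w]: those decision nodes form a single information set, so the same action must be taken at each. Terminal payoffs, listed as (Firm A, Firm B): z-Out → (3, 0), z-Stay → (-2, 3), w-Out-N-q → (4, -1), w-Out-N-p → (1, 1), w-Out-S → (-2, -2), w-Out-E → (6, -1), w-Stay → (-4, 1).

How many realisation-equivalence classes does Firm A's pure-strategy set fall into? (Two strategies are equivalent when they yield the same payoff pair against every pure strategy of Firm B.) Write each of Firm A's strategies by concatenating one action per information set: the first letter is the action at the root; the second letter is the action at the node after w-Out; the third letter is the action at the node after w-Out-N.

Firm A has 12 pure strategies: zNq, zNp, zSq, zSp, zEq, zEp, wNq, wNp, wSq, wSp, wEq, wEp. Columns: Out, Stay.
{zNq, zNp, zSq, zSp, zEq, zEp} → row (3,0) (-2,3)
{wNq} → row (4,-1) (-4,1)
{wNp} → row (1,1) (-4,1)
{wSq, wSp} → row (-2,-2) (-4,1)
{wEq, wEp} → row (6,-1) (-4,1)
That's 5 distinct rows out of 12 strategies.

5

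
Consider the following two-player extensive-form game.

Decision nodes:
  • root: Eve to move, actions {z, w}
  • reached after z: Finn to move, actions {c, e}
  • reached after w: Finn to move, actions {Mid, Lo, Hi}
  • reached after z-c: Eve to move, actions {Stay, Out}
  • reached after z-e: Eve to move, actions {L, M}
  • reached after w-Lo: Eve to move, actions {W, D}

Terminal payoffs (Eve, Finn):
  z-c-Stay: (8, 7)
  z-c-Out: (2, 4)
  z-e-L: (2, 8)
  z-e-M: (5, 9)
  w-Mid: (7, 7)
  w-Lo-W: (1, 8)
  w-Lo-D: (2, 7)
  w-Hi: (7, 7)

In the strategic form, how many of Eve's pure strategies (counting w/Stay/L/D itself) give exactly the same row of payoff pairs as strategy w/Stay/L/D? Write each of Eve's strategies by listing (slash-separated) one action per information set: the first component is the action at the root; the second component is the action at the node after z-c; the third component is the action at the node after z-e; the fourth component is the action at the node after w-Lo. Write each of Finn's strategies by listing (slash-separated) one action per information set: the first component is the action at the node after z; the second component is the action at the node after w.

Row for w/Stay/L/D (columns c/Mid, c/Lo, c/Hi, e/Mid, e/Lo, e/Hi): (7,7) (2,7) (7,7) (7,7) (2,7) (7,7).
Under w/Stay/L/D, Eve's choice at the node after z-c and at the node after z-e can never be reached regardless of what Finn does, so varying those choices leaves every outcome unchanged.
Holding the reachable choices fixed and varying the unreachable ones freely already gives 2 × 2 = 4 equivalent strategies.
No other strategy reproduces this row, so those 4 are the full class: w/Stay/L/D, w/Stay/M/D, w/Out/L/D, w/Out/M/D.

4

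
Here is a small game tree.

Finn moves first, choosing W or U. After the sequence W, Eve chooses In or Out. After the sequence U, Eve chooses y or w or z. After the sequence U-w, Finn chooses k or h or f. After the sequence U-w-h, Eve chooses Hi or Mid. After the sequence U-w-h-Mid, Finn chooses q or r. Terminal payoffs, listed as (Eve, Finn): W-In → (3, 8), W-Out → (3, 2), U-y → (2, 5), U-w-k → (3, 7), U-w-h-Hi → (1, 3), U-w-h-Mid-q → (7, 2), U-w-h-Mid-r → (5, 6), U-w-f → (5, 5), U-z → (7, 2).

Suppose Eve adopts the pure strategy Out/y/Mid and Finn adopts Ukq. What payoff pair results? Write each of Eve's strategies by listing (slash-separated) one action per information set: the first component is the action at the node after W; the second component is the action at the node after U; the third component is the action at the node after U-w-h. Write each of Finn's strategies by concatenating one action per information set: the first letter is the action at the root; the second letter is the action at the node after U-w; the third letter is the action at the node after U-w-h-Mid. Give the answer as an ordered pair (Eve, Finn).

(2, 5)

Trace the play path from the root:
  Finn plays U
  Eve plays y at [U]
→ terminal payoff (2, 5).
(Eve's choice at the node after W is never reached on this path, so it doesn't affect the outcome.)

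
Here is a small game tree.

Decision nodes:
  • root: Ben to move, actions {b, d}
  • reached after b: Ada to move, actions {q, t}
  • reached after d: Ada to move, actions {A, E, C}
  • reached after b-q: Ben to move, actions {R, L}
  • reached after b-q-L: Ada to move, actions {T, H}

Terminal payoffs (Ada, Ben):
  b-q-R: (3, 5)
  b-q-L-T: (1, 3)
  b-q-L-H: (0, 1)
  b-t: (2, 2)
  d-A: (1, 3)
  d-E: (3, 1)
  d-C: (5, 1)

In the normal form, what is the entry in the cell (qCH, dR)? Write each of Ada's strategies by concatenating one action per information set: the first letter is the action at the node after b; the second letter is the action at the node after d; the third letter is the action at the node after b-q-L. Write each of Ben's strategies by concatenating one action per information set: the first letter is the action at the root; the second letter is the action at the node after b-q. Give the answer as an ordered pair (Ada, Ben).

Trace the play path from the root:
  Ben plays d
  Ada plays C at [d]
→ terminal payoff (5, 1).
(Ada's choice at the node after b is never reached on this path, so it doesn't affect the outcome.)

(5, 1)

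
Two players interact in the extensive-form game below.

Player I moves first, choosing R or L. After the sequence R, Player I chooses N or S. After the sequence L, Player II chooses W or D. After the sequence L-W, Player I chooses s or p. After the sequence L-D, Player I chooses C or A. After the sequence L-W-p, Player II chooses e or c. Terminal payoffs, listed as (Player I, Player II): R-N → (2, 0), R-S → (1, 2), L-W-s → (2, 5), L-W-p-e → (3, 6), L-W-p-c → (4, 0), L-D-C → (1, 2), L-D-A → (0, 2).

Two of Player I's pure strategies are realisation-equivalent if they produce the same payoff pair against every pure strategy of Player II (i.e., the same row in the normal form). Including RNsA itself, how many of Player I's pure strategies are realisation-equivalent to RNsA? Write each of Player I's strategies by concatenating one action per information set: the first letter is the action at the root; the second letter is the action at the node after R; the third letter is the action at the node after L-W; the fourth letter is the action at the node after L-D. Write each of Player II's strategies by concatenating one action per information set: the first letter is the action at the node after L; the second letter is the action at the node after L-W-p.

Row for RNsA (columns We, Wc, De, Dc): (2,0) (2,0) (2,0) (2,0).
Under RNsA, Player I's choice at the node after L-W and at the node after L-D can never be reached regardless of what Player II does, so varying those choices leaves every outcome unchanged.
Holding the reachable choices fixed and varying the unreachable ones freely already gives 2 × 2 = 4 equivalent strategies.
No other strategy reproduces this row, so those 4 are the full class: RNsC, RNsA, RNpC, RNpA.

4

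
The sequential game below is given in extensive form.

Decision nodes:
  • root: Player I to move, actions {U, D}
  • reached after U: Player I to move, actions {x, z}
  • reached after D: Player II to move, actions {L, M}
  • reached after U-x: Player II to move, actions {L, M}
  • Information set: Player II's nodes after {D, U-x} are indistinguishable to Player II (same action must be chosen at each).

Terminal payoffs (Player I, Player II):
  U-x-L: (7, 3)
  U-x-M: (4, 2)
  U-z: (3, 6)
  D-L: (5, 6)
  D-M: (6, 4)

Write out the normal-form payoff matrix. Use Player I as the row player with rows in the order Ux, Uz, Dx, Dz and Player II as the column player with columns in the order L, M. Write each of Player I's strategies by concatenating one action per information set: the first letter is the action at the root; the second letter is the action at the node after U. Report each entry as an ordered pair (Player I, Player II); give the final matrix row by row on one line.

Ux: (7,3) (4,2) | Uz: (3,6) (3,6) | Dx: (5,6) (6,4) | Dz: (5,6) (6,4)

Row Ux: L→(7,3), M→(4,2)
Row Uz: L→(3,6), M→(3,6)
Row Dx: L→(5,6), M→(6,4)
Row Dz: L→(5,6), M→(6,4)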